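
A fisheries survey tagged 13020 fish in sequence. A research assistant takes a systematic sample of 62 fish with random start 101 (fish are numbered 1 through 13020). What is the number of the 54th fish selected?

k = 13020/62 = 210
54th selection = r + (54−1)·k = 101 + 53×210 = 101 + 11130 = 11231

11231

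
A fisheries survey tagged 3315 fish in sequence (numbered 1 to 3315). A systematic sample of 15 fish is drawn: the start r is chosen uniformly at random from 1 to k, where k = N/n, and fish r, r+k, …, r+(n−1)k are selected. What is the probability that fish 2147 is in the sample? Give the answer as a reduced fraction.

1/221

k = 3315/15 = 221.
Fish 2147 is selected iff r ≡ 2147 (mod 221); exactly one such r in {1,…,221}.
Inclusion probability = 1/221.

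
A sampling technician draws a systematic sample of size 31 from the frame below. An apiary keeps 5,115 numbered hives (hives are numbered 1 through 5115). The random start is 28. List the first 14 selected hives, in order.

k = N/n = 5115/31 = 165
hive 1: 28
hive 2: 28 + 165 = 193
hive 3: 193 + 165 = 358
hive 4: 358 + 165 = 523
hive 5: 523 + 165 = 688
hive 6: 688 + 165 = 853
hive 7: 853 + 165 = 1018
hive 8: 1018 + 165 = 1183
hive 9: 1183 + 165 = 1348
hive 10: 1348 + 165 = 1513
hive 11: 1513 + 165 = 1678
hive 12: 1678 + 165 = 1843
hive 13: 1843 + 165 = 2008
hive 14: 2008 + 165 = 2173

28, 193, 358, 523, 688, 853, 1018, 1183, 1348, 1513, 1678, 1843, 2008, 2173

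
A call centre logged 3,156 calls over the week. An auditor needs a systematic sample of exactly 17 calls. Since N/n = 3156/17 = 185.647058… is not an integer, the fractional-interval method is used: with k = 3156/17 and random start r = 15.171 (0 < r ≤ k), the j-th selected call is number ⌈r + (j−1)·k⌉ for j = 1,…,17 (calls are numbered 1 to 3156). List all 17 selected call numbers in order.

16, 201, 387, 573, 758, 944, 1130, 1315, 1501, 1686, 1872, 2058, 2243, 2429, 2615, 2800, 2986

j=1: r + 0k = 15.171 → ⌈·⌉ = 16
j=2: r + 1k = 200.818058… → ⌈·⌉ = 201
j=3: r + 2k = 386.465117… → ⌈·⌉ = 387
j=4: r + 3k = 572.112176… → ⌈·⌉ = 573
j=5: r + 4k = 757.759235… → ⌈·⌉ = 758
j=6: r + 5k = 943.406294… → ⌈·⌉ = 944
j=7: r + 6k = 1129.053352… → ⌈·⌉ = 1130
j=8: r + 7k = 1314.700411… → ⌈·⌉ = 1315
j=9: r + 8k = 1500.347470… → ⌈·⌉ = 1501
j=10: r + 9k = 1685.994529… → ⌈·⌉ = 1686
j=11: r + 10k = 1871.641588… → ⌈·⌉ = 1872
j=12: r + 11k = 2057.288647… → ⌈·⌉ = 2058
j=13: r + 12k = 2242.935705… → ⌈·⌉ = 2243
j=14: r + 13k = 2428.582764… → ⌈·⌉ = 2429
j=15: r + 14k = 2614.229823… → ⌈·⌉ = 2615
j=16: r + 15k = 2799.876882… → ⌈·⌉ = 2800
j=17: r + 16k = 2985.523941… → ⌈·⌉ = 2986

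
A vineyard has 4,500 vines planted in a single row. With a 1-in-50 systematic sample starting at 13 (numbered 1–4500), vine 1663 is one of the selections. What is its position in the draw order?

k = 50
position = (1663 − 13)/50 + 1 = 1650/50 + 1 = 33 + 1 = 34

34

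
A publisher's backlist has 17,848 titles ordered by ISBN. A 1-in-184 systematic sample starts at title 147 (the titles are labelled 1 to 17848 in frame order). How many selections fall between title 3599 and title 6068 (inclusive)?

14

k = 184
First selection ≥ 3599: 147 + ⌈(3599−147)/184⌉·184 = 147 + 19×184 = 3643
Last selection ≤ 6068: 147 + ⌊(6068−147)/184⌋·184 = 147 + 32×184 = 6035
Count = 32 − 19 + 1 = 14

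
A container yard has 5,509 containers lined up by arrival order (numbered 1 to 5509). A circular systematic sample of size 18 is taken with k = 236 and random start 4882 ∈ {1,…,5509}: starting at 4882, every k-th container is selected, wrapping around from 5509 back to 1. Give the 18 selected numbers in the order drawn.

4882, 5118, 5354, 81, 317, 553, 789, 1025, 1261, 1497, 1733, 1969, 2205, 2441, 2677, 2913, 3149, 3385

Selection 1: 4882
Selection 2: 4882 + 236 = 5118
Selection 3: 5118 + 236 = 5354
Selection 4: 5354 + 236 = 5590 → 5590 − 5509 = 81
Selection 5: 81 + 236 = 317
Selection 6: 317 + 236 = 553
Selection 7: 553 + 236 = 789
Selection 8: 789 + 236 = 1025
Selection 9: 1025 + 236 = 1261
Selection 10: 1261 + 236 = 1497
Selection 11: 1497 + 236 = 1733
Selection 12: 1733 + 236 = 1969
Selection 13: 1969 + 236 = 2205
Selection 14: 2205 + 236 = 2441
Selection 15: 2441 + 236 = 2677
Selection 16: 2677 + 236 = 2913
Selection 17: 2913 + 236 = 3149
Selection 18: 3149 + 236 = 3385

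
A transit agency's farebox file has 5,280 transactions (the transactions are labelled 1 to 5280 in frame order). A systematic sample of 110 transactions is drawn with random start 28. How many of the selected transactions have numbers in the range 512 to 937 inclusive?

k = 5280/110 = 48
First selection ≥ 512: 28 + ⌈(512−28)/48⌉·48 = 28 + 11×48 = 556
Last selection ≤ 937: 28 + ⌊(937−28)/48⌋·48 = 28 + 18×48 = 892
Count = 18 − 11 + 1 = 8

8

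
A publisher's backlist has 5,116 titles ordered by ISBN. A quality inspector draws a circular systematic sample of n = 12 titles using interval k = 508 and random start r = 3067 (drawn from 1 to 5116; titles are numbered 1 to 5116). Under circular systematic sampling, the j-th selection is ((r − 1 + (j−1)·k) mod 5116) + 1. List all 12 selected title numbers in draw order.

Selection 1: 3067
Selection 2: 3067 + 508 = 3575
Selection 3: 3575 + 508 = 4083
Selection 4: 4083 + 508 = 4591
Selection 5: 4591 + 508 = 5099
Selection 6: 5099 + 508 = 5607 → 5607 − 5116 = 491
Selection 7: 491 + 508 = 999
Selection 8: 999 + 508 = 1507
Selection 9: 1507 + 508 = 2015
Selection 10: 2015 + 508 = 2523
Selection 11: 2523 + 508 = 3031
Selection 12: 3031 + 508 = 3539

3067, 3575, 4083, 4591, 5099, 491, 999, 1507, 2015, 2523, 3031, 3539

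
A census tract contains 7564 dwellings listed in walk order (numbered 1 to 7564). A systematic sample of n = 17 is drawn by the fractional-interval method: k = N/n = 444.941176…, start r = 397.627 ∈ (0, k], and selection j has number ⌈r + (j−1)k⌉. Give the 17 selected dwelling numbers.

j=1: r + 0k = 397.627 → ⌈·⌉ = 398
j=2: r + 1k = 842.568176… → ⌈·⌉ = 843
j=3: r + 2k = 1287.509352… → ⌈·⌉ = 1288
j=4: r + 3k = 1732.450529… → ⌈·⌉ = 1733
j=5: r + 4k = 2177.391705… → ⌈·⌉ = 2178
j=6: r + 5k = 2622.332882… → ⌈·⌉ = 2623
j=7: r + 6k = 3067.274058… → ⌈·⌉ = 3068
j=8: r + 7k = 3512.215235… → ⌈·⌉ = 3513
j=9: r + 8k = 3957.156411… → ⌈·⌉ = 3958
j=10: r + 9k = 4402.097588… → ⌈·⌉ = 4403
j=11: r + 10k = 4847.038764… → ⌈·⌉ = 4848
j=12: r + 11k = 5291.979941… → ⌈·⌉ = 5292
j=13: r + 12k = 5736.921117… → ⌈·⌉ = 5737
j=14: r + 13k = 6181.862294… → ⌈·⌉ = 6182
j=15: r + 14k = 6626.803470… → ⌈·⌉ = 6627
j=16: r + 15k = 7071.744647… → ⌈·⌉ = 7072
j=17: r + 16k = 7516.685823… → ⌈·⌉ = 7517

398, 843, 1288, 1733, 2178, 2623, 3068, 3513, 3958, 4403, 4848, 5292, 5737, 6182, 6627, 7072, 7517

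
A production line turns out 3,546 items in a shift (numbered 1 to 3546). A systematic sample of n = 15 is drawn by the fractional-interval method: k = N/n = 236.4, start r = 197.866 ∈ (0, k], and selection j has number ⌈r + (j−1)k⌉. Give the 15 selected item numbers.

j=1: r + 0k = 197.866 → ⌈·⌉ = 198
j=2: r + 1k = 434.266 → ⌈·⌉ = 435
j=3: r + 2k = 670.666 → ⌈·⌉ = 671
j=4: r + 3k = 907.066 → ⌈·⌉ = 908
j=5: r + 4k = 1143.466 → ⌈·⌉ = 1144
j=6: r + 5k = 1379.866 → ⌈·⌉ = 1380
j=7: r + 6k = 1616.266 → ⌈·⌉ = 1617
j=8: r + 7k = 1852.666 → ⌈·⌉ = 1853
j=9: r + 8k = 2089.066 → ⌈·⌉ = 2090
j=10: r + 9k = 2325.466 → ⌈·⌉ = 2326
j=11: r + 10k = 2561.866 → ⌈·⌉ = 2562
j=12: r + 11k = 2798.266 → ⌈·⌉ = 2799
j=13: r + 12k = 3034.666 → ⌈·⌉ = 3035
j=14: r + 13k = 3271.066 → ⌈·⌉ = 3272
j=15: r + 14k = 3507.466 → ⌈·⌉ = 3508

198, 435, 671, 908, 1144, 1380, 1617, 1853, 2090, 2326, 2562, 2799, 3035, 3272, 3508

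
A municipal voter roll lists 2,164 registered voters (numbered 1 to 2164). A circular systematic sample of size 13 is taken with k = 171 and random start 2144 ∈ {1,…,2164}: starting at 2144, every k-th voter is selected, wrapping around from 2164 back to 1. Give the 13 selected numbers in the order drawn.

Selection 1: 2144
Selection 2: 2144 + 171 = 2315 → 2315 − 2164 = 151
Selection 3: 151 + 171 = 322
Selection 4: 322 + 171 = 493
Selection 5: 493 + 171 = 664
Selection 6: 664 + 171 = 835
Selection 7: 835 + 171 = 1006
Selection 8: 1006 + 171 = 1177
Selection 9: 1177 + 171 = 1348
Selection 10: 1348 + 171 = 1519
Selection 11: 1519 + 171 = 1690
Selection 12: 1690 + 171 = 1861
Selection 13: 1861 + 171 = 2032

2144, 151, 322, 493, 664, 835, 1006, 1177, 1348, 1519, 1690, 1861, 2032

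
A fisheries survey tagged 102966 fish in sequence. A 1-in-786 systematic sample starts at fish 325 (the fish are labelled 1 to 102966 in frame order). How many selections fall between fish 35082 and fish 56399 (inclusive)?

k = 786
First selection ≥ 35082: 325 + ⌈(35082−325)/786⌉·786 = 325 + 45×786 = 35695
Last selection ≤ 56399: 325 + ⌊(56399−325)/786⌋·786 = 325 + 71×786 = 56131
Count = 71 − 45 + 1 = 27

27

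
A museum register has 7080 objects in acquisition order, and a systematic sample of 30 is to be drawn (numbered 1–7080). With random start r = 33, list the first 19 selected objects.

33, 269, 505, 741, 977, 1213, 1449, 1685, 1921, 2157, 2393, 2629, 2865, 3101, 3337, 3573, 3809, 4045, 4281

k = N/n = 7080/30 = 236
object 1: 33
object 2: 33 + 236 = 269
object 3: 269 + 236 = 505
object 4: 505 + 236 = 741
object 5: 741 + 236 = 977
object 6: 977 + 236 = 1213
object 7: 1213 + 236 = 1449
object 8: 1449 + 236 = 1685
object 9: 1685 + 236 = 1921
object 10: 1921 + 236 = 2157
object 11: 2157 + 236 = 2393
object 12: 2393 + 236 = 2629
object 13: 2629 + 236 = 2865
object 14: 2865 + 236 = 3101
object 15: 3101 + 236 = 3337
object 16: 3337 + 236 = 3573
object 17: 3573 + 236 = 3809
object 18: 3809 + 236 = 4045
object 19: 4045 + 236 = 4281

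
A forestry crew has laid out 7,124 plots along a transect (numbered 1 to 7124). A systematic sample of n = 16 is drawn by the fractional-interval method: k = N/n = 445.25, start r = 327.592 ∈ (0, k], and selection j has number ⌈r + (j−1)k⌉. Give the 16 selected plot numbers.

j=1: r + 0k = 327.592 → ⌈·⌉ = 328
j=2: r + 1k = 772.842 → ⌈·⌉ = 773
j=3: r + 2k = 1218.092 → ⌈·⌉ = 1219
j=4: r + 3k = 1663.342 → ⌈·⌉ = 1664
j=5: r + 4k = 2108.592 → ⌈·⌉ = 2109
j=6: r + 5k = 2553.842 → ⌈·⌉ = 2554
j=7: r + 6k = 2999.092 → ⌈·⌉ = 3000
j=8: r + 7k = 3444.342 → ⌈·⌉ = 3445
j=9: r + 8k = 3889.592 → ⌈·⌉ = 3890
j=10: r + 9k = 4334.842 → ⌈·⌉ = 4335
j=11: r + 10k = 4780.092 → ⌈·⌉ = 4781
j=12: r + 11k = 5225.342 → ⌈·⌉ = 5226
j=13: r + 12k = 5670.592 → ⌈·⌉ = 5671
j=14: r + 13k = 6115.842 → ⌈·⌉ = 6116
j=15: r + 14k = 6561.092 → ⌈·⌉ = 6562
j=16: r + 15k = 7006.342 → ⌈·⌉ = 7007

328, 773, 1219, 1664, 2109, 2554, 3000, 3445, 3890, 4335, 4781, 5226, 5671, 6116, 6562, 7007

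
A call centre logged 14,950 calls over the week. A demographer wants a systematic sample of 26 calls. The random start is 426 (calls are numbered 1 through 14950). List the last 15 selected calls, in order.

k = N/n = 14950/26 = 575
12th selection = 426 + 11×575 = 6751
13th: 6751 + 575 = 7326
14th: 7326 + 575 = 7901
15th: 7901 + 575 = 8476
16th: 8476 + 575 = 9051
17th: 9051 + 575 = 9626
18th: 9626 + 575 = 10201
19th: 10201 + 575 = 10776
20th: 10776 + 575 = 11351
21st: 11351 + 575 = 11926
22nd: 11926 + 575 = 12501
23rd: 12501 + 575 = 13076
24th: 13076 + 575 = 13651
25th: 13651 + 575 = 14226
26th: 14226 + 575 = 14801

6751, 7326, 7901, 8476, 9051, 9626, 10201, 10776, 11351, 11926, 12501, 13076, 13651, 14226, 14801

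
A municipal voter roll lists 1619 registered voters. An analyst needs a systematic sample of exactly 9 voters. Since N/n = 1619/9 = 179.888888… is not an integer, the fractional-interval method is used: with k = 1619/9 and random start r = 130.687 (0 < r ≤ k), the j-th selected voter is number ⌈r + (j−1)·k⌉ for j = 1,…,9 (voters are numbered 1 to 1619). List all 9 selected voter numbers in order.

j=1: r + 0k = 130.687 → ⌈·⌉ = 131
j=2: r + 1k = 310.575888… → ⌈·⌉ = 311
j=3: r + 2k = 490.464777… → ⌈·⌉ = 491
j=4: r + 3k = 670.353666… → ⌈·⌉ = 671
j=5: r + 4k = 850.242555… → ⌈·⌉ = 851
j=6: r + 5k = 1030.131444… → ⌈·⌉ = 1031
j=7: r + 6k = 1210.020333… → ⌈·⌉ = 1211
j=8: r + 7k = 1389.909222… → ⌈·⌉ = 1390
j=9: r + 8k = 1569.798111… → ⌈·⌉ = 1570

131, 311, 491, 671, 851, 1031, 1211, 1390, 1570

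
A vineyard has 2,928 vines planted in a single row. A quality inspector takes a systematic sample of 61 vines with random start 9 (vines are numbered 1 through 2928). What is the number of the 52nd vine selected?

2457

k = 2928/61 = 48
52nd selection = r + (52−1)·k = 9 + 51×48 = 9 + 2448 = 2457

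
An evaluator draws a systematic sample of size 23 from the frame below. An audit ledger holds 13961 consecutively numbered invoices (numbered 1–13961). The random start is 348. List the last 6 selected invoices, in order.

k = N/n = 13961/23 = 607
18th selection = 348 + 17×607 = 10667
19th: 10667 + 607 = 11274
20th: 11274 + 607 = 11881
21st: 11881 + 607 = 12488
22nd: 12488 + 607 = 13095
23rd: 13095 + 607 = 13702

10667, 11274, 11881, 12488, 13095, 13702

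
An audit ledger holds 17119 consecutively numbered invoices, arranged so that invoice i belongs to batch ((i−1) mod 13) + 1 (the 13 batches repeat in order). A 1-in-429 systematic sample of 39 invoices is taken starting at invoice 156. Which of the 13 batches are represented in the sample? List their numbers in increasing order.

Consecutive selections differ by k = 429, so their batch numbers differ by 429 mod 13 = 0.
gcd(429, 13) = 13, so the sample visits 13/13 = 1 distinct residues mod 13.
Start 156 is batch 13; the batches hit are 13.

13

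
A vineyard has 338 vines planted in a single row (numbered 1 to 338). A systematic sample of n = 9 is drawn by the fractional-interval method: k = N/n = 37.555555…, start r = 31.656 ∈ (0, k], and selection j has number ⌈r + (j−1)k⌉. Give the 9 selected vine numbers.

j=1: r + 0k = 31.656 → ⌈·⌉ = 32
j=2: r + 1k = 69.211555… → ⌈·⌉ = 70
j=3: r + 2k = 106.767111… → ⌈·⌉ = 107
j=4: r + 3k = 144.322666… → ⌈·⌉ = 145
j=5: r + 4k = 181.878222… → ⌈·⌉ = 182
j=6: r + 5k = 219.433777… → ⌈·⌉ = 220
j=7: r + 6k = 256.989333… → ⌈·⌉ = 257
j=8: r + 7k = 294.544888… → ⌈·⌉ = 295
j=9: r + 8k = 332.100444… → ⌈·⌉ = 333

32, 70, 107, 145, 182, 220, 257, 295, 333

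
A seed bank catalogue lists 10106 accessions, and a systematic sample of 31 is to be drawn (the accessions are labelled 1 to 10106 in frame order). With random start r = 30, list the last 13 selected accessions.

5898, 6224, 6550, 6876, 7202, 7528, 7854, 8180, 8506, 8832, 9158, 9484, 9810

k = N/n = 10106/31 = 326
19th selection = 30 + 18×326 = 5898
20th: 5898 + 326 = 6224
21st: 6224 + 326 = 6550
22nd: 6550 + 326 = 6876
23rd: 6876 + 326 = 7202
24th: 7202 + 326 = 7528
25th: 7528 + 326 = 7854
26th: 7854 + 326 = 8180
27th: 8180 + 326 = 8506
28th: 8506 + 326 = 8832
29th: 8832 + 326 = 9158
30th: 9158 + 326 = 9484
31st: 9484 + 326 = 9810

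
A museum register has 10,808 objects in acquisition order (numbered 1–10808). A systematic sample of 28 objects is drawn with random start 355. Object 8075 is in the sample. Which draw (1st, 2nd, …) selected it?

k = 10808/28 = 386
position = (8075 − 355)/386 + 1 = 7720/386 + 1 = 20 + 1 = 21

21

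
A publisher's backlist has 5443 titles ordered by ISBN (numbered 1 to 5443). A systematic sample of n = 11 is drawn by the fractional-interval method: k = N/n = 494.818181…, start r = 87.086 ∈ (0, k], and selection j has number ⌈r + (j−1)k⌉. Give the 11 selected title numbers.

j=1: r + 0k = 87.086 → ⌈·⌉ = 88
j=2: r + 1k = 581.904181… → ⌈·⌉ = 582
j=3: r + 2k = 1076.722363… → ⌈·⌉ = 1077
j=4: r + 3k = 1571.540545… → ⌈·⌉ = 1572
j=5: r + 4k = 2066.358727… → ⌈·⌉ = 2067
j=6: r + 5k = 2561.176909… → ⌈·⌉ = 2562
j=7: r + 6k = 3055.995090… → ⌈·⌉ = 3056
j=8: r + 7k = 3550.813272… → ⌈·⌉ = 3551
j=9: r + 8k = 4045.631454… → ⌈·⌉ = 4046
j=10: r + 9k = 4540.449636… → ⌈·⌉ = 4541
j=11: r + 10k = 5035.267818… → ⌈·⌉ = 5036

88, 582, 1077, 1572, 2067, 2562, 3056, 3551, 4046, 4541, 5036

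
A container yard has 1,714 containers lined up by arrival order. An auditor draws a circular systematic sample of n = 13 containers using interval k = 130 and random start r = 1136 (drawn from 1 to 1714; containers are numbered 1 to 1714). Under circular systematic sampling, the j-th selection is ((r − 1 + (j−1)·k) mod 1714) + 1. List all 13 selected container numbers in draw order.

Selection 1: 1136
Selection 2: 1136 + 130 = 1266
Selection 3: 1266 + 130 = 1396
Selection 4: 1396 + 130 = 1526
Selection 5: 1526 + 130 = 1656
Selection 6: 1656 + 130 = 1786 → 1786 − 1714 = 72
Selection 7: 72 + 130 = 202
Selection 8: 202 + 130 = 332
Selection 9: 332 + 130 = 462
Selection 10: 462 + 130 = 592
Selection 11: 592 + 130 = 722
Selection 12: 722 + 130 = 852
Selection 13: 852 + 130 = 982

1136, 1266, 1396, 1526, 1656, 72, 202, 332, 462, 592, 722, 852, 982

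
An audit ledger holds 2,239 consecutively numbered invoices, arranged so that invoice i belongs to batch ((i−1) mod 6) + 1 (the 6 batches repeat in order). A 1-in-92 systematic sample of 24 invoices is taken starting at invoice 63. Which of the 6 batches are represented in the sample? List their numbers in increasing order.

Consecutive selections differ by k = 92, so their batch numbers differ by 92 mod 6 = 2.
gcd(92, 6) = 2, so the sample visits 6/2 = 3 distinct residues mod 6.
Start 63 is batch 3; the batches hit are 1, 3, 5.

1, 3, 5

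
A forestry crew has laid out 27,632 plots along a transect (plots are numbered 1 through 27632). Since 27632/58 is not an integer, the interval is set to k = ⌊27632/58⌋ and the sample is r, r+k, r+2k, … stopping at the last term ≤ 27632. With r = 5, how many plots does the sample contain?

k = ⌊27632/58⌋ = 476
Achieved size = ⌊(27632 − 5)/476⌋ + 1 = ⌊27627/476⌋ + 1 = 58 + 1 = 59
(last selection: 5 + 58×476 = 27613 ≤ 27632; next would be 28089 > 27632)

59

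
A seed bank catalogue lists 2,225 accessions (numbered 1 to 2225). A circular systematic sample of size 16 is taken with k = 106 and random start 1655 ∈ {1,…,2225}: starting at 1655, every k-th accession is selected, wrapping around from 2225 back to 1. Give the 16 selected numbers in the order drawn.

Selection 1: 1655
Selection 2: 1655 + 106 = 1761
Selection 3: 1761 + 106 = 1867
Selection 4: 1867 + 106 = 1973
Selection 5: 1973 + 106 = 2079
Selection 6: 2079 + 106 = 2185
Selection 7: 2185 + 106 = 2291 → 2291 − 2225 = 66
Selection 8: 66 + 106 = 172
Selection 9: 172 + 106 = 278
Selection 10: 278 + 106 = 384
Selection 11: 384 + 106 = 490
Selection 12: 490 + 106 = 596
Selection 13: 596 + 106 = 702
Selection 14: 702 + 106 = 808
Selection 15: 808 + 106 = 914
Selection 16: 914 + 106 = 1020

1655, 1761, 1867, 1973, 2079, 2185, 66, 172, 278, 384, 490, 596, 702, 808, 914, 1020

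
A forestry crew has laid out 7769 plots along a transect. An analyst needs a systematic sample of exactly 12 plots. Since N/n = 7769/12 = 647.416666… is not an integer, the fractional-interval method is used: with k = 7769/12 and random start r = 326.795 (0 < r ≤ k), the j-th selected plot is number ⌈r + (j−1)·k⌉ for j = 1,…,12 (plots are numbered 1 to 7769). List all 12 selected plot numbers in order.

j=1: r + 0k = 326.795 → ⌈·⌉ = 327
j=2: r + 1k = 974.211666… → ⌈·⌉ = 975
j=3: r + 2k = 1621.628333… → ⌈·⌉ = 1622
j=4: r + 3k = 2269.045 → ⌈·⌉ = 2270
j=5: r + 4k = 2916.461666… → ⌈·⌉ = 2917
j=6: r + 5k = 3563.878333… → ⌈·⌉ = 3564
j=7: r + 6k = 4211.295 → ⌈·⌉ = 4212
j=8: r + 7k = 4858.711666… → ⌈·⌉ = 4859
j=9: r + 8k = 5506.128333… → ⌈·⌉ = 5507
j=10: r + 9k = 6153.545 → ⌈·⌉ = 6154
j=11: r + 10k = 6800.961666… → ⌈·⌉ = 6801
j=12: r + 11k = 7448.378333… → ⌈·⌉ = 7449

327, 975, 1622, 2270, 2917, 3564, 4212, 4859, 5507, 6154, 6801, 7449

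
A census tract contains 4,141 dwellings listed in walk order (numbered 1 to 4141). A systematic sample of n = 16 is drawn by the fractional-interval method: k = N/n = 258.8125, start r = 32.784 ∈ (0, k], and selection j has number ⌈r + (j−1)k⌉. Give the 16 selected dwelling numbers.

33, 292, 551, 810, 1069, 1327, 1586, 1845, 2104, 2363, 2621, 2880, 3139, 3398, 3657, 3915

j=1: r + 0k = 32.784 → ⌈·⌉ = 33
j=2: r + 1k = 291.5965 → ⌈·⌉ = 292
j=3: r + 2k = 550.409 → ⌈·⌉ = 551
j=4: r + 3k = 809.2215 → ⌈·⌉ = 810
j=5: r + 4k = 1068.034 → ⌈·⌉ = 1069
j=6: r + 5k = 1326.8465 → ⌈·⌉ = 1327
j=7: r + 6k = 1585.659 → ⌈·⌉ = 1586
j=8: r + 7k = 1844.4715 → ⌈·⌉ = 1845
j=9: r + 8k = 2103.284 → ⌈·⌉ = 2104
j=10: r + 9k = 2362.0965 → ⌈·⌉ = 2363
j=11: r + 10k = 2620.909 → ⌈·⌉ = 2621
j=12: r + 11k = 2879.7215 → ⌈·⌉ = 2880
j=13: r + 12k = 3138.534 → ⌈·⌉ = 3139
j=14: r + 13k = 3397.3465 → ⌈·⌉ = 3398
j=15: r + 14k = 3656.159 → ⌈·⌉ = 3657
j=16: r + 15k = 3914.9715 → ⌈·⌉ = 3915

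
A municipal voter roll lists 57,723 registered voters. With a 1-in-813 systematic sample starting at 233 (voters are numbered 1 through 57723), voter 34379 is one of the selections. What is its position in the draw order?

k = 813
position = (34379 − 233)/813 + 1 = 34146/813 + 1 = 42 + 1 = 43

43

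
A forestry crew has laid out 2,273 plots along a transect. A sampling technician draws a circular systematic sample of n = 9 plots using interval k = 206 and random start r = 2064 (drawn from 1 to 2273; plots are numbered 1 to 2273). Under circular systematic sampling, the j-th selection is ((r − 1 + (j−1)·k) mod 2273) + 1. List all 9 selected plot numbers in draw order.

2064, 2270, 203, 409, 615, 821, 1027, 1233, 1439

Selection 1: 2064
Selection 2: 2064 + 206 = 2270
Selection 3: 2270 + 206 = 2476 → 2476 − 2273 = 203
Selection 4: 203 + 206 = 409
Selection 5: 409 + 206 = 615
Selection 6: 615 + 206 = 821
Selection 7: 821 + 206 = 1027
Selection 8: 1027 + 206 = 1233
Selection 9: 1233 + 206 = 1439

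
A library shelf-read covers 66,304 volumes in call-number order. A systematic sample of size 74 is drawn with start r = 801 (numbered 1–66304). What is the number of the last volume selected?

k = 66304/74 = 896
74th selection = r + (74−1)·k = 801 + 73×896 = 801 + 65408 = 66209

66209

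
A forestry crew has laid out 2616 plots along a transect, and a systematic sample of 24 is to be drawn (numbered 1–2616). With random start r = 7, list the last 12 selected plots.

1315, 1424, 1533, 1642, 1751, 1860, 1969, 2078, 2187, 2296, 2405, 2514

k = N/n = 2616/24 = 109
13th selection = 7 + 12×109 = 1315
14th: 1315 + 109 = 1424
15th: 1424 + 109 = 1533
16th: 1533 + 109 = 1642
17th: 1642 + 109 = 1751
18th: 1751 + 109 = 1860
19th: 1860 + 109 = 1969
20th: 1969 + 109 = 2078
21st: 2078 + 109 = 2187
22nd: 2187 + 109 = 2296
23rd: 2296 + 109 = 2405
24th: 2405 + 109 = 2514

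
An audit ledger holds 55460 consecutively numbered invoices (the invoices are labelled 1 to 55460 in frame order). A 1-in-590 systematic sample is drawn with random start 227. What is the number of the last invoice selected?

k = 590
94th selection = r + (94−1)·k = 227 + 93×590 = 227 + 54870 = 55097

55097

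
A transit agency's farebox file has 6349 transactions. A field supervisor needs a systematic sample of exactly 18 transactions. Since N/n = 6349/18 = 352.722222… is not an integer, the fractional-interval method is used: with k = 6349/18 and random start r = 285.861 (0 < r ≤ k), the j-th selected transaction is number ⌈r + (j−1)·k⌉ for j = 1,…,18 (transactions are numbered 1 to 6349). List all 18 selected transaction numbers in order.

286, 639, 992, 1345, 1697, 2050, 2403, 2755, 3108, 3461, 3814, 4166, 4519, 4872, 5224, 5577, 5930, 6283

j=1: r + 0k = 285.861 → ⌈·⌉ = 286
j=2: r + 1k = 638.583222… → ⌈·⌉ = 639
j=3: r + 2k = 991.305444… → ⌈·⌉ = 992
j=4: r + 3k = 1344.027666… → ⌈·⌉ = 1345
j=5: r + 4k = 1696.749888… → ⌈·⌉ = 1697
j=6: r + 5k = 2049.472111… → ⌈·⌉ = 2050
j=7: r + 6k = 2402.194333… → ⌈·⌉ = 2403
j=8: r + 7k = 2754.916555… → ⌈·⌉ = 2755
j=9: r + 8k = 3107.638777… → ⌈·⌉ = 3108
j=10: r + 9k = 3460.361 → ⌈·⌉ = 3461
j=11: r + 10k = 3813.083222… → ⌈·⌉ = 3814
j=12: r + 11k = 4165.805444… → ⌈·⌉ = 4166
j=13: r + 12k = 4518.527666… → ⌈·⌉ = 4519
j=14: r + 13k = 4871.249888… → ⌈·⌉ = 4872
j=15: r + 14k = 5223.972111… → ⌈·⌉ = 5224
j=16: r + 15k = 5576.694333… → ⌈·⌉ = 5577
j=17: r + 16k = 5929.416555… → ⌈·⌉ = 5930
j=18: r + 17k = 6282.138777… → ⌈·⌉ = 6283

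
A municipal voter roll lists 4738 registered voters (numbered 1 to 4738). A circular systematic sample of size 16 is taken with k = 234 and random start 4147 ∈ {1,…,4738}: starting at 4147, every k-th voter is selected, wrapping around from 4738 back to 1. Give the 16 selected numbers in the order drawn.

4147, 4381, 4615, 111, 345, 579, 813, 1047, 1281, 1515, 1749, 1983, 2217, 2451, 2685, 2919

Selection 1: 4147
Selection 2: 4147 + 234 = 4381
Selection 3: 4381 + 234 = 4615
Selection 4: 4615 + 234 = 4849 → 4849 − 4738 = 111
Selection 5: 111 + 234 = 345
Selection 6: 345 + 234 = 579
Selection 7: 579 + 234 = 813
Selection 8: 813 + 234 = 1047
Selection 9: 1047 + 234 = 1281
Selection 10: 1281 + 234 = 1515
Selection 11: 1515 + 234 = 1749
Selection 12: 1749 + 234 = 1983
Selection 13: 1983 + 234 = 2217
Selection 14: 2217 + 234 = 2451
Selection 15: 2451 + 234 = 2685
Selection 16: 2685 + 234 = 2919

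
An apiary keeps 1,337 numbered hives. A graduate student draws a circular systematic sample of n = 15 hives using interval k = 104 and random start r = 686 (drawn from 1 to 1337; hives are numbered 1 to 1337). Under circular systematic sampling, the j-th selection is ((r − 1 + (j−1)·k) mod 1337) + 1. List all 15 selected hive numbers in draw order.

Selection 1: 686
Selection 2: 686 + 104 = 790
Selection 3: 790 + 104 = 894
Selection 4: 894 + 104 = 998
Selection 5: 998 + 104 = 1102
Selection 6: 1102 + 104 = 1206
Selection 7: 1206 + 104 = 1310
Selection 8: 1310 + 104 = 1414 → 1414 − 1337 = 77
Selection 9: 77 + 104 = 181
Selection 10: 181 + 104 = 285
Selection 11: 285 + 104 = 389
Selection 12: 389 + 104 = 493
Selection 13: 493 + 104 = 597
Selection 14: 597 + 104 = 701
Selection 15: 701 + 104 = 805

686, 790, 894, 998, 1102, 1206, 1310, 77, 181, 285, 389, 493, 597, 701, 805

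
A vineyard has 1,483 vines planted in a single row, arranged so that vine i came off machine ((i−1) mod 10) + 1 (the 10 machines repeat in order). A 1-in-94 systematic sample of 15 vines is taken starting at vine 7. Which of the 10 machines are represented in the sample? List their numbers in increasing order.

1, 3, 5, 7, 9

Consecutive selections differ by k = 94, so their machine numbers differ by 94 mod 10 = 4.
gcd(94, 10) = 2, so the sample visits 10/2 = 5 distinct residues mod 10.
Start 7 is machine 7; the machines hit are 1, 3, 5, 7, 9.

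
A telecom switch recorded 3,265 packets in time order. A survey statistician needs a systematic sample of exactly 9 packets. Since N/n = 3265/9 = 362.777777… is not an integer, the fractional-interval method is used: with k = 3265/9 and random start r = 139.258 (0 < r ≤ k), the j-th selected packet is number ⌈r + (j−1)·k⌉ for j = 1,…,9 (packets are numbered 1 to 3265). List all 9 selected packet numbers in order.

j=1: r + 0k = 139.258 → ⌈·⌉ = 140
j=2: r + 1k = 502.035777… → ⌈·⌉ = 503
j=3: r + 2k = 864.813555… → ⌈·⌉ = 865
j=4: r + 3k = 1227.591333… → ⌈·⌉ = 1228
j=5: r + 4k = 1590.369111… → ⌈·⌉ = 1591
j=6: r + 5k = 1953.146888… → ⌈·⌉ = 1954
j=7: r + 6k = 2315.924666… → ⌈·⌉ = 2316
j=8: r + 7k = 2678.702444… → ⌈·⌉ = 2679
j=9: r + 8k = 3041.480222… → ⌈·⌉ = 3042

140, 503, 865, 1228, 1591, 1954, 2316, 2679, 3042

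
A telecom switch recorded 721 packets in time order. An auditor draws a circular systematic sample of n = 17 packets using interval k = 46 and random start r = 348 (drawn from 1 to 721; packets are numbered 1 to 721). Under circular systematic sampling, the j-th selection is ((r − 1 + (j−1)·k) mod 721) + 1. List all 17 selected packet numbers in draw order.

Selection 1: 348
Selection 2: 348 + 46 = 394
Selection 3: 394 + 46 = 440
Selection 4: 440 + 46 = 486
Selection 5: 486 + 46 = 532
Selection 6: 532 + 46 = 578
Selection 7: 578 + 46 = 624
Selection 8: 624 + 46 = 670
Selection 9: 670 + 46 = 716
Selection 10: 716 + 46 = 762 → 762 − 721 = 41
Selection 11: 41 + 46 = 87
Selection 12: 87 + 46 = 133
Selection 13: 133 + 46 = 179
Selection 14: 179 + 46 = 225
Selection 15: 225 + 46 = 271
Selection 16: 271 + 46 = 317
Selection 17: 317 + 46 = 363

348, 394, 440, 486, 532, 578, 624, 670, 716, 41, 87, 133, 179, 225, 271, 317, 363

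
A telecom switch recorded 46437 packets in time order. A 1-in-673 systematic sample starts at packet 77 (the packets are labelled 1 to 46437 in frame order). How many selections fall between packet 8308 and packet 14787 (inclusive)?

k = 673
First selection ≥ 8308: 77 + ⌈(8308−77)/673⌉·673 = 77 + 13×673 = 8826
Last selection ≤ 14787: 77 + ⌊(14787−77)/673⌋·673 = 77 + 21×673 = 14210
Count = 21 − 13 + 1 = 9

9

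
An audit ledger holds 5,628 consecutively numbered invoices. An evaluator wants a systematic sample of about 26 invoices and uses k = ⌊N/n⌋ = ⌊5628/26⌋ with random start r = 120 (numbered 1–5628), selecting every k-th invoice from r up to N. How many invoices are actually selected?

26

k = ⌊5628/26⌋ = 216
Achieved size = ⌊(5628 − 120)/216⌋ + 1 = ⌊5508/216⌋ + 1 = 25 + 1 = 26
(last selection: 120 + 25×216 = 5520 ≤ 5628; next would be 5736 > 5628)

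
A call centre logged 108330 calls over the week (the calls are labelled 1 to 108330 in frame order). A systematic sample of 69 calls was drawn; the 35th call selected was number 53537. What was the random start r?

157

k = 108330/69 = 1570
r = 53537 − (35−1)×1570 = 53537 − 53380 = 157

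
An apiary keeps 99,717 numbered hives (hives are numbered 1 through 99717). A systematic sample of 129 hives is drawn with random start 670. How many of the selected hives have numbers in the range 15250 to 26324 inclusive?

k = 99717/129 = 773
First selection ≥ 15250: 670 + ⌈(15250−670)/773⌉·773 = 670 + 19×773 = 15357
Last selection ≤ 26324: 670 + ⌊(26324−670)/773⌋·773 = 670 + 33×773 = 26179
Count = 33 − 19 + 1 = 15

15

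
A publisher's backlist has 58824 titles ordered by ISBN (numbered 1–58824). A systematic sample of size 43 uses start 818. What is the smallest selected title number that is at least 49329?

k = 58824/43 = 1368
Steps past start: ⌈(49329 − 818)/1368⌉ = ⌈48511/1368⌉ = 36
Selected title: 818 + 36×1368 = 50066

50066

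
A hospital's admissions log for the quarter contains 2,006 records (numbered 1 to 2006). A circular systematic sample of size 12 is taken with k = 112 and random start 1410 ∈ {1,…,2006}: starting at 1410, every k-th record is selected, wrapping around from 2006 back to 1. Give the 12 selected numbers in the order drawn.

Selection 1: 1410
Selection 2: 1410 + 112 = 1522
Selection 3: 1522 + 112 = 1634
Selection 4: 1634 + 112 = 1746
Selection 5: 1746 + 112 = 1858
Selection 6: 1858 + 112 = 1970
Selection 7: 1970 + 112 = 2082 → 2082 − 2006 = 76
Selection 8: 76 + 112 = 188
Selection 9: 188 + 112 = 300
Selection 10: 300 + 112 = 412
Selection 11: 412 + 112 = 524
Selection 12: 524 + 112 = 636

1410, 1522, 1634, 1746, 1858, 1970, 76, 188, 300, 412, 524, 636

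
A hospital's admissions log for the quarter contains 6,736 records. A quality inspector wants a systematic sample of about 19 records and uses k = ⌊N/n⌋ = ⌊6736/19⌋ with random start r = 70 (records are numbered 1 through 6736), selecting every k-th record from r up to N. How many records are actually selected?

19

k = ⌊6736/19⌋ = 354
Achieved size = ⌊(6736 − 70)/354⌋ + 1 = ⌊6666/354⌋ + 1 = 18 + 1 = 19
(last selection: 70 + 18×354 = 6442 ≤ 6736; next would be 6796 > 6736)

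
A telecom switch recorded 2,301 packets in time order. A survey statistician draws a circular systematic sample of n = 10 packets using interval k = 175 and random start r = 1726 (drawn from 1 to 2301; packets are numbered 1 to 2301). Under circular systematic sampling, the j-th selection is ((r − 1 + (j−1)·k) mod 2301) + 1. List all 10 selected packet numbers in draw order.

Selection 1: 1726
Selection 2: 1726 + 175 = 1901
Selection 3: 1901 + 175 = 2076
Selection 4: 2076 + 175 = 2251
Selection 5: 2251 + 175 = 2426 → 2426 − 2301 = 125
Selection 6: 125 + 175 = 300
Selection 7: 300 + 175 = 475
Selection 8: 475 + 175 = 650
Selection 9: 650 + 175 = 825
Selection 10: 825 + 175 = 1000

1726, 1901, 2076, 2251, 125, 300, 475, 650, 825, 1000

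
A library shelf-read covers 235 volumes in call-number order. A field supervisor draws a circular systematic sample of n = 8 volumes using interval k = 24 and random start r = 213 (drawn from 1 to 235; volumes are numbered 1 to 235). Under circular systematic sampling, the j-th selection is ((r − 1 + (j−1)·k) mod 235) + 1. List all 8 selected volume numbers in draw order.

213, 2, 26, 50, 74, 98, 122, 146

Selection 1: 213
Selection 2: 213 + 24 = 237 → 237 − 235 = 2
Selection 3: 2 + 24 = 26
Selection 4: 26 + 24 = 50
Selection 5: 50 + 24 = 74
Selection 6: 74 + 24 = 98
Selection 7: 98 + 24 = 122
Selection 8: 122 + 24 = 146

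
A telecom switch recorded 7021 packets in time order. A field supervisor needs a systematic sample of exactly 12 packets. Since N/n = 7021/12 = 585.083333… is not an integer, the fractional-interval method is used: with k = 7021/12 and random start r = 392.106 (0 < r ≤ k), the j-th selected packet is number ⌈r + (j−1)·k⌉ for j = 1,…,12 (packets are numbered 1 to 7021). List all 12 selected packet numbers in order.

393, 978, 1563, 2148, 2733, 3318, 3903, 4488, 5073, 5658, 6243, 6829

j=1: r + 0k = 392.106 → ⌈·⌉ = 393
j=2: r + 1k = 977.189333… → ⌈·⌉ = 978
j=3: r + 2k = 1562.272666… → ⌈·⌉ = 1563
j=4: r + 3k = 2147.356 → ⌈·⌉ = 2148
j=5: r + 4k = 2732.439333… → ⌈·⌉ = 2733
j=6: r + 5k = 3317.522666… → ⌈·⌉ = 3318
j=7: r + 6k = 3902.606 → ⌈·⌉ = 3903
j=8: r + 7k = 4487.689333… → ⌈·⌉ = 4488
j=9: r + 8k = 5072.772666… → ⌈·⌉ = 5073
j=10: r + 9k = 5657.856 → ⌈·⌉ = 5658
j=11: r + 10k = 6242.939333… → ⌈·⌉ = 6243
j=12: r + 11k = 6828.022666… → ⌈·⌉ = 6829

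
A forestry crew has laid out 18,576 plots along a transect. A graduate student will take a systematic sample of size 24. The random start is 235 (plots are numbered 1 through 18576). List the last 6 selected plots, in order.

k = N/n = 18576/24 = 774
19th selection = 235 + 18×774 = 14167
20th: 14167 + 774 = 14941
21st: 14941 + 774 = 15715
22nd: 15715 + 774 = 16489
23rd: 16489 + 774 = 17263
24th: 17263 + 774 = 18037

14167, 14941, 15715, 16489, 17263, 18037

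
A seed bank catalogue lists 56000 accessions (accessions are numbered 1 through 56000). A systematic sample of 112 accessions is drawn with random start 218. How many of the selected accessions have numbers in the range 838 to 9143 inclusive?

16

k = 56000/112 = 500
First selection ≥ 838: 218 + ⌈(838−218)/500⌉·500 = 218 + 2×500 = 1218
Last selection ≤ 9143: 218 + ⌊(9143−218)/500⌋·500 = 218 + 17×500 = 8718
Count = 17 − 2 + 1 = 16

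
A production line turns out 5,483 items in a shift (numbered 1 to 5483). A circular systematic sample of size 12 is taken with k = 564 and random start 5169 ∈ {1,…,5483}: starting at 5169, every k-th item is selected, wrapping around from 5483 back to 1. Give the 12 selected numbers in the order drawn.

Selection 1: 5169
Selection 2: 5169 + 564 = 5733 → 5733 − 5483 = 250
Selection 3: 250 + 564 = 814
Selection 4: 814 + 564 = 1378
Selection 5: 1378 + 564 = 1942
Selection 6: 1942 + 564 = 2506
Selection 7: 2506 + 564 = 3070
Selection 8: 3070 + 564 = 3634
Selection 9: 3634 + 564 = 4198
Selection 10: 4198 + 564 = 4762
Selection 11: 4762 + 564 = 5326
Selection 12: 5326 + 564 = 5890 → 5890 − 5483 = 407

5169, 250, 814, 1378, 1942, 2506, 3070, 3634, 4198, 4762, 5326, 407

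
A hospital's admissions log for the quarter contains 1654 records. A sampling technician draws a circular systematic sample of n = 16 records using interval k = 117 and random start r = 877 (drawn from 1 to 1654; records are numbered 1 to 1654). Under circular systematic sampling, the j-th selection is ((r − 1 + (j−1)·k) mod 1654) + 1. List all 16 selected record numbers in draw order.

877, 994, 1111, 1228, 1345, 1462, 1579, 42, 159, 276, 393, 510, 627, 744, 861, 978

Selection 1: 877
Selection 2: 877 + 117 = 994
Selection 3: 994 + 117 = 1111
Selection 4: 1111 + 117 = 1228
Selection 5: 1228 + 117 = 1345
Selection 6: 1345 + 117 = 1462
Selection 7: 1462 + 117 = 1579
Selection 8: 1579 + 117 = 1696 → 1696 − 1654 = 42
Selection 9: 42 + 117 = 159
Selection 10: 159 + 117 = 276
Selection 11: 276 + 117 = 393
Selection 12: 393 + 117 = 510
Selection 13: 510 + 117 = 627
Selection 14: 627 + 117 = 744
Selection 15: 744 + 117 = 861
Selection 16: 861 + 117 = 978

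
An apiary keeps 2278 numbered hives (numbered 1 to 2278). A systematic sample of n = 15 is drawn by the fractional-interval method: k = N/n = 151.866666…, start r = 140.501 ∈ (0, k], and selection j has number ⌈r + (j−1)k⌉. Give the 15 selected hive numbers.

j=1: r + 0k = 140.501 → ⌈·⌉ = 141
j=2: r + 1k = 292.367666… → ⌈·⌉ = 293
j=3: r + 2k = 444.234333… → ⌈·⌉ = 445
j=4: r + 3k = 596.101 → ⌈·⌉ = 597
j=5: r + 4k = 747.967666… → ⌈·⌉ = 748
j=6: r + 5k = 899.834333… → ⌈·⌉ = 900
j=7: r + 6k = 1051.701 → ⌈·⌉ = 1052
j=8: r + 7k = 1203.567666… → ⌈·⌉ = 1204
j=9: r + 8k = 1355.434333… → ⌈·⌉ = 1356
j=10: r + 9k = 1507.301 → ⌈·⌉ = 1508
j=11: r + 10k = 1659.167666… → ⌈·⌉ = 1660
j=12: r + 11k = 1811.034333… → ⌈·⌉ = 1812
j=13: r + 12k = 1962.901 → ⌈·⌉ = 1963
j=14: r + 13k = 2114.767666… → ⌈·⌉ = 2115
j=15: r + 14k = 2266.634333… → ⌈·⌉ = 2267

141, 293, 445, 597, 748, 900, 1052, 1204, 1356, 1508, 1660, 1812, 1963, 2115, 2267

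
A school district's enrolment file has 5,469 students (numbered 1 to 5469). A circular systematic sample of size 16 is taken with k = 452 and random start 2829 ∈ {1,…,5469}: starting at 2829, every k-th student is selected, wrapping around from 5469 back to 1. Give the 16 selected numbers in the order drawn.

Selection 1: 2829
Selection 2: 2829 + 452 = 3281
Selection 3: 3281 + 452 = 3733
Selection 4: 3733 + 452 = 4185
Selection 5: 4185 + 452 = 4637
Selection 6: 4637 + 452 = 5089
Selection 7: 5089 + 452 = 5541 → 5541 − 5469 = 72
Selection 8: 72 + 452 = 524
Selection 9: 524 + 452 = 976
Selection 10: 976 + 452 = 1428
Selection 11: 1428 + 452 = 1880
Selection 12: 1880 + 452 = 2332
Selection 13: 2332 + 452 = 2784
Selection 14: 2784 + 452 = 3236
Selection 15: 3236 + 452 = 3688
Selection 16: 3688 + 452 = 4140

2829, 3281, 3733, 4185, 4637, 5089, 72, 524, 976, 1428, 1880, 2332, 2784, 3236, 3688, 4140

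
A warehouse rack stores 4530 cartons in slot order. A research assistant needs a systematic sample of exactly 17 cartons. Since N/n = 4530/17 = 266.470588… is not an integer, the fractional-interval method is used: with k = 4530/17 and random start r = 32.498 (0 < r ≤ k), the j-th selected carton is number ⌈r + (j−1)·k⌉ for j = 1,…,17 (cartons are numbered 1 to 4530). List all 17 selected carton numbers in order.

33, 299, 566, 832, 1099, 1365, 1632, 1898, 2165, 2431, 2698, 2964, 3231, 3497, 3764, 4030, 4297

j=1: r + 0k = 32.498 → ⌈·⌉ = 33
j=2: r + 1k = 298.968588… → ⌈·⌉ = 299
j=3: r + 2k = 565.439176… → ⌈·⌉ = 566
j=4: r + 3k = 831.909764… → ⌈·⌉ = 832
j=5: r + 4k = 1098.380352… → ⌈·⌉ = 1099
j=6: r + 5k = 1364.850941… → ⌈·⌉ = 1365
j=7: r + 6k = 1631.321529… → ⌈·⌉ = 1632
j=8: r + 7k = 1897.792117… → ⌈·⌉ = 1898
j=9: r + 8k = 2164.262705… → ⌈·⌉ = 2165
j=10: r + 9k = 2430.733294… → ⌈·⌉ = 2431
j=11: r + 10k = 2697.203882… → ⌈·⌉ = 2698
j=12: r + 11k = 2963.674470… → ⌈·⌉ = 2964
j=13: r + 12k = 3230.145058… → ⌈·⌉ = 3231
j=14: r + 13k = 3496.615647… → ⌈·⌉ = 3497
j=15: r + 14k = 3763.086235… → ⌈·⌉ = 3764
j=16: r + 15k = 4029.556823… → ⌈·⌉ = 4030
j=17: r + 16k = 4296.027411… → ⌈·⌉ = 4297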